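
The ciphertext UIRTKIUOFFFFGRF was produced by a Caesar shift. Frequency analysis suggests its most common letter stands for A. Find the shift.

The most frequent ciphertext letter is F (appears 5 times).
F is position 5; A is position 0.
Shift = 5.

5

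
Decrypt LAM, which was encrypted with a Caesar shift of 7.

L(11): 11−7=4 → E
A(0): 0−7=-7≡19 → T
M(12): 12−7=5 → F

ETF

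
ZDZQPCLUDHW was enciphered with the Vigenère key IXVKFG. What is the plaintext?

RGEGKWDXIXR

Repeat the key across the ciphertext: IXVKFGIXVKF
Z(25)−I(8): 17 → R
D(3)−X(23): -20≡6 → G
Z(25)−V(21): 4 → E
Q(16)−K(10): 6 → G
P(15)−F(5): 10 → K
C(2)−G(6): -4≡22 → W
L(11)−I(8): 3 → D
U(20)−X(23): -3≡23 → X
D(3)−V(21): -18≡8 → I
H(7)−K(10): -3≡23 → X
W(22)−F(5): 17 → R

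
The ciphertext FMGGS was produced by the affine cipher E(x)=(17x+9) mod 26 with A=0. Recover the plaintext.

The inverse of 17 mod 26 is 23, since 17·23=391≡1. Apply D(y)=23·(y−9) mod 26:
F(5): 23·(5−9)=-92≡12 → M
M(12): 23·(12−9)=69≡17 → R
G(6): 23·(6−9)=-69≡9 → J
G(6): 23·(6−9)=-69≡9 → J
S(18): 23·(18−9)=207≡25 → Z

MRJJZ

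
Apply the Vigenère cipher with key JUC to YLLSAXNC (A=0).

Repeat the key across the message: JUCJUCJU
Y(24)+J(9): 33≡7 → H
L(11)+U(20): 31≡5 → F
L(11)+C(2): 13 → N
S(18)+J(9): 27≡1 → B
A(0)+U(20): 20 → U
X(23)+C(2): 25 → Z
N(13)+J(9): 22 → W
C(2)+U(20): 22 → W

HFNBUZWW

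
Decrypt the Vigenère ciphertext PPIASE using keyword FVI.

KUAVXW

Repeat the key across the ciphertext: FVIFVI
P(15)−F(5): 10 → K
P(15)−V(21): -6≡20 → U
I(8)−I(8): 0 → A
A(0)−F(5): -5≡21 → V
S(18)−V(21): -3≡23 → X
E(4)−I(8): -4≡22 → W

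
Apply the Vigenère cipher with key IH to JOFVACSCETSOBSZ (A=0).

Repeat the key across the message: IHIHIHIHIHIHIHI
J(9)+I(8): 17 → R
O(14)+H(7): 21 → V
F(5)+I(8): 13 → N
V(21)+H(7): 28≡2 → C
A(0)+I(8): 8 → I
C(2)+H(7): 9 → J
S(18)+I(8): 26≡0 → A
C(2)+H(7): 9 → J
E(4)+I(8): 12 → M
T(19)+H(7): 26≡0 → A
S(18)+I(8): 26≡0 → A
O(14)+H(7): 21 → V
B(1)+I(8): 9 → J
S(18)+H(7): 25 → Z
Z(25)+I(8): 33≡7 → H

RVNCIJAJMAAVJZH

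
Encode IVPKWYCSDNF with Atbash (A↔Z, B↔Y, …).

REKPDBXHWMU

I(8) → R(17)
V(21) → E(4)
P(15) → K(10)
K(10) → P(15)
W(22) → D(3)
Y(24) → B(1)
C(2) → X(23)
S(18) → H(7)
D(3) → W(22)
N(13) → M(12)
F(5) → U(20)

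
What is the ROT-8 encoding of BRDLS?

B(1): 1+8=9 → J
R(17): 17+8=25 → Z
D(3): 3+8=11 → L
L(11): 11+8=19 → T
S(18): 18+8=26≡0 → A

JZLTA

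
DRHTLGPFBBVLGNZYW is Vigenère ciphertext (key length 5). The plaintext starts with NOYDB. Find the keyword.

Subtract each crib letter from the matching ciphertext letter (mod 26):
D(3)−N(13)=-10≡16 → Q
R(17)−O(14)=3 → D
H(7)−Y(24)=-17≡9 → J
T(19)−D(3)=16 → Q
L(11)−B(1)=10 → K

QDJQK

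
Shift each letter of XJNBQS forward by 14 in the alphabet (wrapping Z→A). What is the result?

X(23): 23+14=37≡11 → L
J(9): 9+14=23 → X
N(13): 13+14=27≡1 → B
B(1): 1+14=15 → P
Q(16): 16+14=30≡4 → E
S(18): 18+14=32≡6 → G

LXBPEG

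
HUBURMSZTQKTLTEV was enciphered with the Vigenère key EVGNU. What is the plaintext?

Repeat the key across the ciphertext: EVGNUEVGNUEVGNUE
H(7)−E(4): 3 → D
U(20)−V(21): -1≡25 → Z
B(1)−G(6): -5≡21 → V
U(20)−N(13): 7 → H
R(17)−U(20): -3≡23 → X
M(12)−E(4): 8 → I
S(18)−V(21): -3≡23 → X
Z(25)−G(6): 19 → T
T(19)−N(13): 6 → G
Q(16)−U(20): -4≡22 → W
K(10)−E(4): 6 → G
T(19)−V(21): -2≡24 → Y
L(11)−G(6): 5 → F
T(19)−N(13): 6 → G
E(4)−U(20): -16≡10 → K
V(21)−E(4): 17 → R

DZVHXIXTGWGYFGKR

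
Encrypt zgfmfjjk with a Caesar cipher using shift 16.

z(25): 25+16=41≡15 → p
g(6): 6+16=22 → w
f(5): 5+16=21 → v
m(12): 12+16=28≡2 → c
f(5): 5+16=21 → v
j(9): 9+16=25 → z
j(9): 9+16=25 → z
k(10): 10+16=26≡0 → a

pwvcvzza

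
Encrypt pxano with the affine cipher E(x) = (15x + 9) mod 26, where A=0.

p(15): 15·15+9=234≡0 → a
x(23): 15·23+9=354≡16 → q
a(0): 15·0+9=9 → j
n(13): 15·13+9=204≡22 → w
o(14): 15·14+9=219≡11 → l

aqjwl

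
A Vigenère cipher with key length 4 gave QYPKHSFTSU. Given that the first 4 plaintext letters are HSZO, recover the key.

Subtract each crib letter from the matching ciphertext letter (mod 26):
Q(16)−H(7)=9 → J
Y(24)−S(18)=6 → G
P(15)−Z(25)=-10≡16 → Q
K(10)−O(14)=-4≡22 → W

JGQW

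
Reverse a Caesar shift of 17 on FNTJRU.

OWCSAD

F(5): 5−17=-12≡14 → O
N(13): 13−17=-4≡22 → W
T(19): 19−17=2 → C
J(9): 9−17=-8≡18 → S
R(17): 17−17=0 → A
U(20): 20−17=3 → D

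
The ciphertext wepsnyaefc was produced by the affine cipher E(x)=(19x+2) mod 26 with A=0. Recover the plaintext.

mwnuriewha

The inverse of 19 mod 26 is 11, since 19·11=209≡1. Apply D(y)=11·(y−2) mod 26:
w(22): 11·(22−2)=220≡12 → m
e(4): 11·(4−2)=22 → w
p(15): 11·(15−2)=143≡13 → n
s(18): 11·(18−2)=176≡20 → u
n(13): 11·(13−2)=121≡17 → r
y(24): 11·(24−2)=242≡8 → i
a(0): 11·(0−2)=-22≡4 → e
e(4): 11·(4−2)=22 → w
f(5): 11·(5−2)=33≡7 → h
c(2): 11·(2−2)=0 → a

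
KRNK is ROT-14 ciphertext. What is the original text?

K(10): 10−14=-4≡22 → W
R(17): 17−14=3 → D
N(13): 13−14=-1≡25 → Z
K(10): 10−14=-4≡22 → W

WDZW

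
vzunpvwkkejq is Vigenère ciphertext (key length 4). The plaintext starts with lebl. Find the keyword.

Subtract each crib letter from the matching ciphertext letter (mod 26):
v(21)−l(11)=10 → k
z(25)−e(4)=21 → v
u(20)−b(1)=19 → t
n(13)−l(11)=2 → c

kvtc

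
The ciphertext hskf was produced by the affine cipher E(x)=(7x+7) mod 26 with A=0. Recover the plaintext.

ajtw

The inverse of 7 mod 26 is 15, since 7·15=105≡1. Apply D(y)=15·(y−7) mod 26:
h(7): 15·(7−7)=0 → a
s(18): 15·(18−7)=165≡9 → j
k(10): 15·(10−7)=45≡19 → t
f(5): 15·(5−7)=-30≡22 → w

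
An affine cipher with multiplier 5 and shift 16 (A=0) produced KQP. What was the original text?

EAF

The inverse of 5 mod 26 is 21, since 5·21=105≡1. Apply D(y)=21·(y−16) mod 26:
K(10): 21·(10−16)=-126≡4 → E
Q(16): 21·(16−16)=0 → A
P(15): 21·(15−16)=-21≡5 → F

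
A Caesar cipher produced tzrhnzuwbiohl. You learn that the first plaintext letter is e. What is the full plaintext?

From the crib: t(19)−e(4)=15, so the shift is 15.
Subtract 15 from each ciphertext letter:
t(19): 19−15=4 → e
z(25): 25−15=10 → k
r(17): 17−15=2 → c
h(7): 7−15=-8≡18 → s
n(13): 13−15=-2≡24 → y
z(25): 25−15=10 → k
u(20): 20−15=5 → f
w(22): 22−15=7 → h
b(1): 1−15=-14≡12 → m
i(8): 8−15=-7≡19 → t
o(14): 14−15=-1≡25 → z
h(7): 7−15=-8≡18 → s
l(11): 11−15=-4≡22 → w

ekcsykfhmtzsw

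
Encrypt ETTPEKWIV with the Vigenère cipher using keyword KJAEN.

Repeat the key across the message: KJAENKJAE
E(4)+K(10): 14 → O
T(19)+J(9): 28≡2 → C
T(19)+A(0): 19 → T
P(15)+E(4): 19 → T
E(4)+N(13): 17 → R
K(10)+K(10): 20 → U
W(22)+J(9): 31≡5 → F
I(8)+A(0): 8 → I
V(21)+E(4): 25 → Z

OCTTRUFIZ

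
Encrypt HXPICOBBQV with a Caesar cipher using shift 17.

YOGZTFSSHM

H(7): 7+17=24 → Y
X(23): 23+17=40≡14 → O
P(15): 15+17=32≡6 → G
I(8): 8+17=25 → Z
C(2): 2+17=19 → T
O(14): 14+17=31≡5 → F
B(1): 1+17=18 → S
B(1): 1+17=18 → S
Q(16): 16+17=33≡7 → H
V(21): 21+17=38≡12 → M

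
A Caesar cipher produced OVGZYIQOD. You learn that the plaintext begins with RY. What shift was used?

23

From the crib: O(14)−R(17)=-3≡23, so the shift is 23.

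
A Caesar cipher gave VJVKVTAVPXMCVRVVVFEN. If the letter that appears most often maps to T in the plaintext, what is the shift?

The most frequent ciphertext letter is V (appears 8 times).
V is position 21; T is position 19.
Shift = 2.

2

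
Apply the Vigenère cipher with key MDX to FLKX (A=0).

Repeat the key across the message: MDXM
F(5)+M(12): 17 → R
L(11)+D(3): 14 → O
K(10)+X(23): 33≡7 → H
X(23)+M(12): 35≡9 → J

ROHJ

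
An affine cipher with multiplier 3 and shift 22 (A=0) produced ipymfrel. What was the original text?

The inverse of 3 mod 26 is 9, since 3·9=27≡1. Apply D(y)=9·(y−22) mod 26:
i(8): 9·(8−22)=-126≡4 → e
p(15): 9·(15−22)=-63≡15 → p
y(24): 9·(24−22)=18 → s
m(12): 9·(12−22)=-90≡14 → o
f(5): 9·(5−22)=-153≡3 → d
r(17): 9·(17−22)=-45≡7 → h
e(4): 9·(4−22)=-162≡20 → u
l(11): 9·(11−22)=-99≡5 → f

epsodhuf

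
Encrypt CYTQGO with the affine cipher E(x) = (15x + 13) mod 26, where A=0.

RJMTZP

C(2): 15·2+13=43≡17 → R
Y(24): 15·24+13=373≡9 → J
T(19): 15·19+13=298≡12 → M
Q(16): 15·16+13=253≡19 → T
G(6): 15·6+13=103≡25 → Z
O(14): 15·14+13=223≡15 → P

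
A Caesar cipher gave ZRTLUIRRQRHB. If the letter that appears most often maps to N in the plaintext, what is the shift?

The most frequent ciphertext letter is R (appears 4 times).
R is position 17; N is position 13.
Shift = 4.

4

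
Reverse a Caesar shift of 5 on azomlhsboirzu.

vujhgcnwjdmup

a(0): 0−5=-5≡21 → v
z(25): 25−5=20 → u
o(14): 14−5=9 → j
m(12): 12−5=7 → h
l(11): 11−5=6 → g
h(7): 7−5=2 → c
s(18): 18−5=13 → n
b(1): 1−5=-4≡22 → w
o(14): 14−5=9 → j
i(8): 8−5=3 → d
r(17): 17−5=12 → m
z(25): 25−5=20 → u
u(20): 20−5=15 → p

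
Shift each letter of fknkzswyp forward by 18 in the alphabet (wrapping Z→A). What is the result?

xcfcrkoqh

f(5): 5+18=23 → x
k(10): 10+18=28≡2 → c
n(13): 13+18=31≡5 → f
k(10): 10+18=28≡2 → c
z(25): 25+18=43≡17 → r
s(18): 18+18=36≡10 → k
w(22): 22+18=40≡14 → o
y(24): 24+18=42≡16 → q
p(15): 15+18=33≡7 → h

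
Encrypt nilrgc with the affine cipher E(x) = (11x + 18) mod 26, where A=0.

fcjxgo

n(13): 11·13+18=161≡5 → f
i(8): 11·8+18=106≡2 → c
l(11): 11·11+18=139≡9 → j
r(17): 11·17+18=205≡23 → x
g(6): 11·6+18=84≡6 → g
c(2): 11·2+18=40≡14 → o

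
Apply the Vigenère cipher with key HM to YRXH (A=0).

Repeat the key across the message: HMHM
Y(24)+H(7): 31≡5 → F
R(17)+M(12): 29≡3 → D
X(23)+H(7): 30≡4 → E
H(7)+M(12): 19 → T

FDET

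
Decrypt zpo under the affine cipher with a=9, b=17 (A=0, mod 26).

The inverse of 9 mod 26 is 3, since 9·3=27≡1. Apply D(y)=3·(y−17) mod 26:
z(25): 3·(25−17)=24 → y
p(15): 3·(15−17)=-6≡20 → u
o(14): 3·(14−17)=-9≡17 → r

yur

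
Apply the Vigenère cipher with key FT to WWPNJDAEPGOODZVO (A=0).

Repeat the key across the message: FTFTFTFTFTFTFTFT
W(22)+F(5): 27≡1 → B
W(22)+T(19): 41≡15 → P
P(15)+F(5): 20 → U
N(13)+T(19): 32≡6 → G
J(9)+F(5): 14 → O
D(3)+T(19): 22 → W
A(0)+F(5): 5 → F
E(4)+T(19): 23 → X
P(15)+F(5): 20 → U
G(6)+T(19): 25 → Z
O(14)+F(5): 19 → T
O(14)+T(19): 33≡7 → H
D(3)+F(5): 8 → I
Z(25)+T(19): 44≡18 → S
V(21)+F(5): 26≡0 → A
O(14)+T(19): 33≡7 → H

BPUGOWFXUZTHISAH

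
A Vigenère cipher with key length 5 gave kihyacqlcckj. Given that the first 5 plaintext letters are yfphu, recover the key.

Subtract each crib letter from the matching ciphertext letter (mod 26):
k(10)−y(24)=-14≡12 → m
i(8)−f(5)=3 → d
h(7)−p(15)=-8≡18 → s
y(24)−h(7)=17 → r
a(0)−u(20)=-20≡6 → g

mdsrg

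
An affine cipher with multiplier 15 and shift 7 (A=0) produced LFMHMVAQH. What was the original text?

CMJAJUDLA

The inverse of 15 mod 26 is 7, since 15·7=105≡1. Apply D(y)=7·(y−7) mod 26:
L(11): 7·(11−7)=28≡2 → C
F(5): 7·(5−7)=-14≡12 → M
M(12): 7·(12−7)=35≡9 → J
H(7): 7·(7−7)=0 → A
M(12): 7·(12−7)=35≡9 → J
V(21): 7·(21−7)=98≡20 → U
A(0): 7·(0−7)=-49≡3 → D
Q(16): 7·(16−7)=63≡11 → L
H(7): 7·(7−7)=0 → A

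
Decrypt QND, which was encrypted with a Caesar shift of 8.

Q(16): 16−8=8 → I
N(13): 13−8=5 → F
D(3): 3−8=-5≡21 → V

IFV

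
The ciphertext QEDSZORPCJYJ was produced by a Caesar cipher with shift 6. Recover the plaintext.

KYXMTILJWDSD

Q(16): 16−6=10 → K
E(4): 4−6=-2≡24 → Y
D(3): 3−6=-3≡23 → X
S(18): 18−6=12 → M
Z(25): 25−6=19 → T
O(14): 14−6=8 → I
R(17): 17−6=11 → L
P(15): 15−6=9 → J
C(2): 2−6=-4≡22 → W
J(9): 9−6=3 → D
Y(24): 24−6=18 → S
J(9): 9−6=3 → D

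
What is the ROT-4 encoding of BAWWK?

B(1): 1+4=5 → F
A(0): 0+4=4 → E
W(22): 22+4=26≡0 → A
W(22): 22+4=26≡0 → A
K(10): 10+4=14 → O

FEAAO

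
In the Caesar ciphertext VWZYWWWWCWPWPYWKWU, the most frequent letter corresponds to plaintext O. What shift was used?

The most frequent ciphertext letter is W (appears 9 times).
W is position 22; O is position 14.
Shift = 8.

8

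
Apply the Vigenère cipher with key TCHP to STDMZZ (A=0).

Repeat the key across the message: TCHPTC
S(18)+T(19): 37≡11 → L
T(19)+C(2): 21 → V
D(3)+H(7): 10 → K
M(12)+P(15): 27≡1 → B
Z(25)+T(19): 44≡18 → S
Z(25)+C(2): 27≡1 → B

LVKBSB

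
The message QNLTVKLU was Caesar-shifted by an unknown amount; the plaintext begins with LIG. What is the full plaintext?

LIGOQFGP

From the crib: Q(16)−L(11)=5, so the shift is 5.
Subtract 5 from each ciphertext letter:
Q(16): 16−5=11 → L
N(13): 13−5=8 → I
L(11): 11−5=6 → G
T(19): 19−5=14 → O
V(21): 21−5=16 → Q
K(10): 10−5=5 → F
L(11): 11−5=6 → G
U(20): 20−5=15 → P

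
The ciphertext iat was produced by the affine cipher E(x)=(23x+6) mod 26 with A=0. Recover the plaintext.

The inverse of 23 mod 26 is 17, since 23·17=391≡1. Apply D(y)=17·(y−6) mod 26:
i(8): 17·(8−6)=34≡8 → i
a(0): 17·(0−6)=-102≡2 → c
t(19): 17·(19−6)=221≡13 → n

icn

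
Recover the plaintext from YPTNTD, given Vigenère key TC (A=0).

FNALAB

Repeat the key across the ciphertext: TCTCTC
Y(24)−T(19): 5 → F
P(15)−C(2): 13 → N
T(19)−T(19): 0 → A
N(13)−C(2): 11 → L
T(19)−T(19): 0 → A
D(3)−C(2): 1 → B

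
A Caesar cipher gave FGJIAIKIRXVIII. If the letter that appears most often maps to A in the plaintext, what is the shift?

8

The most frequent ciphertext letter is I (appears 6 times).
I is position 8; A is position 0.
Shift = 8.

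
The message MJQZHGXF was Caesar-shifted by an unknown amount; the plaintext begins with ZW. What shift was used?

13

From the crib: M(12)−Z(25)=-13≡13, so the shift is 13.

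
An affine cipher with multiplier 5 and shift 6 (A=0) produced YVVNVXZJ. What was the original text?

ODDRDTJL

The inverse of 5 mod 26 is 21, since 5·21=105≡1. Apply D(y)=21·(y−6) mod 26:
Y(24): 21·(24−6)=378≡14 → O
V(21): 21·(21−6)=315≡3 → D
V(21): 21·(21−6)=315≡3 → D
N(13): 21·(13−6)=147≡17 → R
V(21): 21·(21−6)=315≡3 → D
X(23): 21·(23−6)=357≡19 → T
Z(25): 21·(25−6)=399≡9 → J
J(9): 21·(9−6)=63≡11 → L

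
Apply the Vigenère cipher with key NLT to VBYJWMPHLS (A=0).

IMRWHFCSEF

Repeat the key across the message: NLTNLTNLTN
V(21)+N(13): 34≡8 → I
B(1)+L(11): 12 → M
Y(24)+T(19): 43≡17 → R
J(9)+N(13): 22 → W
W(22)+L(11): 33≡7 → H
M(12)+T(19): 31≡5 → F
P(15)+N(13): 28≡2 → C
H(7)+L(11): 18 → S
L(11)+T(19): 30≡4 → E
S(18)+N(13): 31≡5 → F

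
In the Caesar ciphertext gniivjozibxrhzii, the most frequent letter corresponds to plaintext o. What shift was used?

20

The most frequent ciphertext letter is i (appears 5 times).
i is position 8; o is position 14.
Shift = -6≡20.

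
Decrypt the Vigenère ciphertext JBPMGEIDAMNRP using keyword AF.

Repeat the key across the ciphertext: AFAFAFAFAFAFA
J(9)−A(0): 9 → J
B(1)−F(5): -4≡22 → W
P(15)−A(0): 15 → P
M(12)−F(5): 7 → H
G(6)−A(0): 6 → G
E(4)−F(5): -1≡25 → Z
I(8)−A(0): 8 → I
D(3)−F(5): -2≡24 → Y
A(0)−A(0): 0 → A
M(12)−F(5): 7 → H
N(13)−A(0): 13 → N
R(17)−F(5): 12 → M
P(15)−A(0): 15 → P

JWPHGZIYAHNMP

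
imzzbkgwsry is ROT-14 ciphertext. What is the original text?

uyllnwsiedk

i(8): 8−14=-6≡20 → u
m(12): 12−14=-2≡24 → y
z(25): 25−14=11 → l
z(25): 25−14=11 → l
b(1): 1−14=-13≡13 → n
k(10): 10−14=-4≡22 → w
g(6): 6−14=-8≡18 → s
w(22): 22−14=8 → i
s(18): 18−14=4 → e
r(17): 17−14=3 → d
y(24): 24−14=10 → k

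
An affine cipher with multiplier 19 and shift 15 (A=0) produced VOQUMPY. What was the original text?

OPLDTAV

The inverse of 19 mod 26 is 11, since 19·11=209≡1. Apply D(y)=11·(y−15) mod 26:
V(21): 11·(21−15)=66≡14 → O
O(14): 11·(14−15)=-11≡15 → P
Q(16): 11·(16−15)=11 → L
U(20): 11·(20−15)=55≡3 → D
M(12): 11·(12−15)=-33≡19 → T
P(15): 11·(15−15)=0 → A
Y(24): 11·(24−15)=99≡21 → V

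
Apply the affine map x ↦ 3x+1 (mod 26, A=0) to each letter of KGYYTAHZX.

FTVVGBWYS

K(10): 3·10+1=31≡5 → F
G(6): 3·6+1=19 → T
Y(24): 3·24+1=73≡21 → V
Y(24): 3·24+1=73≡21 → V
T(19): 3·19+1=58≡6 → G
A(0): 3·0+1=1 → B
H(7): 3·7+1=22 → W
Z(25): 3·25+1=76≡24 → Y
X(23): 3·23+1=70≡18 → S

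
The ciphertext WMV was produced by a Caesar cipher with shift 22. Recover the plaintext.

W(22): 22−22=0 → A
M(12): 12−22=-10≡16 → Q
V(21): 21−22=-1≡25 → Z

AQZ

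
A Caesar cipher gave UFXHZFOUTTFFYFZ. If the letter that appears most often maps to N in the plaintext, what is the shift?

The most frequent ciphertext letter is F (appears 5 times).
F is position 5; N is position 13.
Shift = -8≡18.

18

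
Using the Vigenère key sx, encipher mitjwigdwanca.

eflgofyaoxfzs

Repeat the key across the message: sxsxsxsxsxsxs
m(12)+s(18): 30≡4 → e
i(8)+x(23): 31≡5 → f
t(19)+s(18): 37≡11 → l
j(9)+x(23): 32≡6 → g
w(22)+s(18): 40≡14 → o
i(8)+x(23): 31≡5 → f
g(6)+s(18): 24 → y
d(3)+x(23): 26≡0 → a
w(22)+s(18): 40≡14 → o
a(0)+x(23): 23 → x
n(13)+s(18): 31≡5 → f
c(2)+x(23): 25 → z
a(0)+s(18): 18 → s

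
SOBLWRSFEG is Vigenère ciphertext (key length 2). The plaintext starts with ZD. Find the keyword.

TL

Subtract each crib letter from the matching ciphertext letter (mod 26):
S(18)−Z(25)=-7≡19 → T
O(14)−D(3)=11 → L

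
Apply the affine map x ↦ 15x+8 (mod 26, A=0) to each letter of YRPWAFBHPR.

Y(24): 15·24+8=368≡4 → E
R(17): 15·17+8=263≡3 → D
P(15): 15·15+8=233≡25 → Z
W(22): 15·22+8=338≡0 → A
A(0): 15·0+8=8 → I
F(5): 15·5+8=83≡5 → F
B(1): 15·1+8=23 → X
H(7): 15·7+8=113≡9 → J
P(15): 15·15+8=233≡25 → Z
R(17): 15·17+8=263≡3 → D

EDZAIFXJZD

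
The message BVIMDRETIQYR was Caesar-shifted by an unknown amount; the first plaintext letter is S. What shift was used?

From the crib: B(1)−S(18)=-17≡9, so the shift is 9.

9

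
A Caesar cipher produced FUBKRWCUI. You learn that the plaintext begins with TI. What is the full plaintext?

TIPYFKQIW

From the crib: F(5)−T(19)=-14≡12, so the shift is 12.
Subtract 12 from each ciphertext letter:
F(5): 5−12=-7≡19 → T
U(20): 20−12=8 → I
B(1): 1−12=-11≡15 → P
K(10): 10−12=-2≡24 → Y
R(17): 17−12=5 → F
W(22): 22−12=10 → K
C(2): 2−12=-10≡16 → Q
U(20): 20−12=8 → I
I(8): 8−12=-4≡22 → W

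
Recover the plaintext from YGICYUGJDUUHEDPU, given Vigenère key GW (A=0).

Repeat the key across the ciphertext: GWGWGWGWGWGWGWGW
Y(24)−G(6): 18 → S
G(6)−W(22): -16≡10 → K
I(8)−G(6): 2 → C
C(2)−W(22): -20≡6 → G
Y(24)−G(6): 18 → S
U(20)−W(22): -2≡24 → Y
G(6)−G(6): 0 → A
J(9)−W(22): -13≡13 → N
D(3)−G(6): -3≡23 → X
U(20)−W(22): -2≡24 → Y
U(20)−G(6): 14 → O
H(7)−W(22): -15≡11 → L
E(4)−G(6): -2≡24 → Y
D(3)−W(22): -19≡7 → H
P(15)−G(6): 9 → J
U(20)−W(22): -2≡24 → Y

SKCGSYANXYOLYHJY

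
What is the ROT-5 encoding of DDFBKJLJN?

D(3): 3+5=8 → I
D(3): 3+5=8 → I
F(5): 5+5=10 → K
B(1): 1+5=6 → G
K(10): 10+5=15 → P
J(9): 9+5=14 → O
L(11): 11+5=16 → Q
J(9): 9+5=14 → O
N(13): 13+5=18 → S

IIKGPOQOS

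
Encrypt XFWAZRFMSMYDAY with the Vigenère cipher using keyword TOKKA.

QTGKZKTWCMRRKI

Repeat the key across the message: TOKKATOKKATOKK
X(23)+T(19): 42≡16 → Q
F(5)+O(14): 19 → T
W(22)+K(10): 32≡6 → G
A(0)+K(10): 10 → K
Z(25)+A(0): 25 → Z
R(17)+T(19): 36≡10 → K
F(5)+O(14): 19 → T
M(12)+K(10): 22 → W
S(18)+K(10): 28≡2 → C
M(12)+A(0): 12 → M
Y(24)+T(19): 43≡17 → R
D(3)+O(14): 17 → R
A(0)+K(10): 10 → K
Y(24)+K(10): 34≡8 → I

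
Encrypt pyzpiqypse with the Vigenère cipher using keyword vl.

kjuadbtanp

Repeat the key across the message: vlvlvlvlvl
p(15)+v(21): 36≡10 → k
y(24)+l(11): 35≡9 → j
z(25)+v(21): 46≡20 → u
p(15)+l(11): 26≡0 → a
i(8)+v(21): 29≡3 → d
q(16)+l(11): 27≡1 → b
y(24)+v(21): 45≡19 → t
p(15)+l(11): 26≡0 → a
s(18)+v(21): 39≡13 → n
e(4)+l(11): 15 → p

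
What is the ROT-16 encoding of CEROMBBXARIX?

SUHECRRNQHYN

C(2): 2+16=18 → S
E(4): 4+16=20 → U
R(17): 17+16=33≡7 → H
O(14): 14+16=30≡4 → E
M(12): 12+16=28≡2 → C
B(1): 1+16=17 → R
B(1): 1+16=17 → R
X(23): 23+16=39≡13 → N
A(0): 0+16=16 → Q
R(17): 17+16=33≡7 → H
I(8): 8+16=24 → Y
X(23): 23+16=39≡13 → N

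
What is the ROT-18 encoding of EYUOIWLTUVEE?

WQMGAODLMNWW

E(4): 4+18=22 → W
Y(24): 24+18=42≡16 → Q
U(20): 20+18=38≡12 → M
O(14): 14+18=32≡6 → G
I(8): 8+18=26≡0 → A
W(22): 22+18=40≡14 → O
L(11): 11+18=29≡3 → D
T(19): 19+18=37≡11 → L
U(20): 20+18=38≡12 → M
V(21): 21+18=39≡13 → N
E(4): 4+18=22 → W
E(4): 4+18=22 → W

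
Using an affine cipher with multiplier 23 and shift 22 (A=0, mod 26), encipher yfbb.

chtt

y(24): 23·24+22=574≡2 → c
f(5): 23·5+22=137≡7 → h
b(1): 23·1+22=45≡19 → t
b(1): 23·1+22=45≡19 → t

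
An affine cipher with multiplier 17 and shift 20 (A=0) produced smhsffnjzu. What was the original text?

The inverse of 17 mod 26 is 23, since 17·23=391≡1. Apply D(y)=23·(y−20) mod 26:
s(18): 23·(18−20)=-46≡6 → g
m(12): 23·(12−20)=-184≡24 → y
h(7): 23·(7−20)=-299≡13 → n
s(18): 23·(18−20)=-46≡6 → g
f(5): 23·(5−20)=-345≡19 → t
f(5): 23·(5−20)=-345≡19 → t
n(13): 23·(13−20)=-161≡21 → v
j(9): 23·(9−20)=-253≡7 → h
z(25): 23·(25−20)=115≡11 → l
u(20): 23·(20−20)=0 → a

gyngttvhla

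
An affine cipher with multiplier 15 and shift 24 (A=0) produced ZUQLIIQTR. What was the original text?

The inverse of 15 mod 26 is 7, since 15·7=105≡1. Apply D(y)=7·(y−24) mod 26:
Z(25): 7·(25−24)=7 → H
U(20): 7·(20−24)=-28≡24 → Y
Q(16): 7·(16−24)=-56≡22 → W
L(11): 7·(11−24)=-91≡13 → N
I(8): 7·(8−24)=-112≡18 → S
I(8): 7·(8−24)=-112≡18 → S
Q(16): 7·(16−24)=-56≡22 → W
T(19): 7·(19−24)=-35≡17 → R
R(17): 7·(17−24)=-49≡3 → D

HYWNSSWRD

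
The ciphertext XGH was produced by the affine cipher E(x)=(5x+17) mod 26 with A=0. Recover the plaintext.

The inverse of 5 mod 26 is 21, since 5·21=105≡1. Apply D(y)=21·(y−17) mod 26:
X(23): 21·(23−17)=126≡22 → W
G(6): 21·(6−17)=-231≡3 → D
H(7): 21·(7−17)=-210≡24 → Y

WDY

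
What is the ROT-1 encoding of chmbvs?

c(2): 2+1=3 → d
h(7): 7+1=8 → i
m(12): 12+1=13 → n
b(1): 1+1=2 → c
v(21): 21+1=22 → w
s(18): 18+1=19 → t

dincwt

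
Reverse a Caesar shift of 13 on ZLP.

MYC

Z(25): 25−13=12 → M
L(11): 11−13=-2≡24 → Y
P(15): 15−13=2 → C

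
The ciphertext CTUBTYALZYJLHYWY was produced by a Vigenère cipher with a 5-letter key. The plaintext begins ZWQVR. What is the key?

DXEGC

Subtract each crib letter from the matching ciphertext letter (mod 26):
C(2)−Z(25)=-23≡3 → D
T(19)−W(22)=-3≡23 → X
U(20)−Q(16)=4 → E
B(1)−V(21)=-20≡6 → G
T(19)−R(17)=2 → C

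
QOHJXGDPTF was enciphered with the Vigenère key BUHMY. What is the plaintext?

PUAXZFJIHH

Repeat the key across the ciphertext: BUHMYBUHMY
Q(16)−B(1): 15 → P
O(14)−U(20): -6≡20 → U
H(7)−H(7): 0 → A
J(9)−M(12): -3≡23 → X
X(23)−Y(24): -1≡25 → Z
G(6)−B(1): 5 → F
D(3)−U(20): -17≡9 → J
P(15)−H(7): 8 → I
T(19)−M(12): 7 → H
F(5)−Y(24): -19≡7 → H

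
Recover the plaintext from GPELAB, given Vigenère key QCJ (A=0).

QNVVYS

Repeat the key across the ciphertext: QCJQCJ
G(6)−Q(16): -10≡16 → Q
P(15)−C(2): 13 → N
E(4)−J(9): -5≡21 → V
L(11)−Q(16): -5≡21 → V
A(0)−C(2): -2≡24 → Y
B(1)−J(9): -8≡18 → S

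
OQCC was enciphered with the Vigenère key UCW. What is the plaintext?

Repeat the key across the ciphertext: UCWU
O(14)−U(20): -6≡20 → U
Q(16)−C(2): 14 → O
C(2)−W(22): -20≡6 → G
C(2)−U(20): -18≡8 → I

UOGI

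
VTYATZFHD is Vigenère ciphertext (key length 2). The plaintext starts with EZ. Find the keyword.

RU

Subtract each crib letter from the matching ciphertext letter (mod 26):
V(21)−E(4)=17 → R
T(19)−Z(25)=-6≡20 → U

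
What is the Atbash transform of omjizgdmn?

o(14) → l(11)
m(12) → n(13)
j(9) → q(16)
i(8) → r(17)
z(25) → a(0)
g(6) → t(19)
d(3) → w(22)
m(12) → n(13)
n(13) → m(12)

lnqratwnm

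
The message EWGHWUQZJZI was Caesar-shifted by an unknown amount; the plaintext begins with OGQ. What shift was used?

From the crib: E(4)−O(14)=-10≡16, so the shift is 16.

16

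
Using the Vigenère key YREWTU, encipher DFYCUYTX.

Repeat the key across the message: YREWTUYR
D(3)+Y(24): 27≡1 → B
F(5)+R(17): 22 → W
Y(24)+E(4): 28≡2 → C
C(2)+W(22): 24 → Y
U(20)+T(19): 39≡13 → N
Y(24)+U(20): 44≡18 → S
T(19)+Y(24): 43≡17 → R
X(23)+R(17): 40≡14 → O

BWCYNSRO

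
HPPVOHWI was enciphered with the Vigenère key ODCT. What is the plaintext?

Repeat the key across the ciphertext: ODCTODCT
H(7)−O(14): -7≡19 → T
P(15)−D(3): 12 → M
P(15)−C(2): 13 → N
V(21)−T(19): 2 → C
O(14)−O(14): 0 → A
H(7)−D(3): 4 → E
W(22)−C(2): 20 → U
I(8)−T(19): -11≡15 → P

TMNCAEUP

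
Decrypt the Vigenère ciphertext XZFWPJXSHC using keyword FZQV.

SAPBKKHXCD

Repeat the key across the ciphertext: FZQVFZQVFZ
X(23)−F(5): 18 → S
Z(25)−Z(25): 0 → A
F(5)−Q(16): -11≡15 → P
W(22)−V(21): 1 → B
P(15)−F(5): 10 → K
J(9)−Z(25): -16≡10 → K
X(23)−Q(16): 7 → H
S(18)−V(21): -3≡23 → X
H(7)−F(5): 2 → C
C(2)−Z(25): -23≡3 → D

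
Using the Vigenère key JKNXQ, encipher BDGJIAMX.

KNTGYJWK

Repeat the key across the message: JKNXQJKN
B(1)+J(9): 10 → K
D(3)+K(10): 13 → N
G(6)+N(13): 19 → T
J(9)+X(23): 32≡6 → G
I(8)+Q(16): 24 → Y
A(0)+J(9): 9 → J
M(12)+K(10): 22 → W
X(23)+N(13): 36≡10 → K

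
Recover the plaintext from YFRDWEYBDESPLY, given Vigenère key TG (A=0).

Repeat the key across the ciphertext: TGTGTGTGTGTGTG
Y(24)−T(19): 5 → F
F(5)−G(6): -1≡25 → Z
R(17)−T(19): -2≡24 → Y
D(3)−G(6): -3≡23 → X
W(22)−T(19): 3 → D
E(4)−G(6): -2≡24 → Y
Y(24)−T(19): 5 → F
B(1)−G(6): -5≡21 → V
D(3)−T(19): -16≡10 → K
E(4)−G(6): -2≡24 → Y
S(18)−T(19): -1≡25 → Z
P(15)−G(6): 9 → J
L(11)−T(19): -8≡18 → S
Y(24)−G(6): 18 → S

FZYXDYFVKYZJSS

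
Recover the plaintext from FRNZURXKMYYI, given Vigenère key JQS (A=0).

WBVQEZOUUPIQ

Repeat the key across the ciphertext: JQSJQSJQSJQS
F(5)−J(9): -4≡22 → W
R(17)−Q(16): 1 → B
N(13)−S(18): -5≡21 → V
Z(25)−J(9): 16 → Q
U(20)−Q(16): 4 → E
R(17)−S(18): -1≡25 → Z
X(23)−J(9): 14 → O
K(10)−Q(16): -6≡20 → U
M(12)−S(18): -6≡20 → U
Y(24)−J(9): 15 → P
Y(24)−Q(16): 8 → I
I(8)−S(18): -10≡16 → Q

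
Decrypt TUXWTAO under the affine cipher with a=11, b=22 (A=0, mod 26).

VOTAVYE

The inverse of 11 mod 26 is 19, since 11·19=209≡1. Apply D(y)=19·(y−22) mod 26:
T(19): 19·(19−22)=-57≡21 → V
U(20): 19·(20−22)=-38≡14 → O
X(23): 19·(23−22)=19 → T
W(22): 19·(22−22)=0 → A
T(19): 19·(19−22)=-57≡21 → V
A(0): 19·(0−22)=-418≡24 → Y
O(14): 19·(14−22)=-152≡4 → E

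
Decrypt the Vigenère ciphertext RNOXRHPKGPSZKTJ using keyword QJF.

Repeat the key across the ciphertext: QJFQJFQJFQJFQJF
R(17)−Q(16): 1 → B
N(13)−J(9): 4 → E
O(14)−F(5): 9 → J
X(23)−Q(16): 7 → H
R(17)−J(9): 8 → I
H(7)−F(5): 2 → C
P(15)−Q(16): -1≡25 → Z
K(10)−J(9): 1 → B
G(6)−F(5): 1 → B
P(15)−Q(16): -1≡25 → Z
S(18)−J(9): 9 → J
Z(25)−F(5): 20 → U
K(10)−Q(16): -6≡20 → U
T(19)−J(9): 10 → K
J(9)−F(5): 4 → E

BEJHICZBBZJUUKE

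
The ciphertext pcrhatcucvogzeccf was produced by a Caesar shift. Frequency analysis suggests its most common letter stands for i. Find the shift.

20

The most frequent ciphertext letter is c (appears 5 times).
c is position 2; i is position 8.
Shift = -6≡20.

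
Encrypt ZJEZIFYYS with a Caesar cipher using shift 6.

FPKFOLEEY

Z(25): 25+6=31≡5 → F
J(9): 9+6=15 → P
E(4): 4+6=10 → K
Z(25): 25+6=31≡5 → F
I(8): 8+6=14 → O
F(5): 5+6=11 → L
Y(24): 24+6=30≡4 → E
Y(24): 24+6=30≡4 → E
S(18): 18+6=24 → Y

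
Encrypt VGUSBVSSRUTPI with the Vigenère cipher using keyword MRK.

HXEESFEJBGKZU

Repeat the key across the message: MRKMRKMRKMRKM
V(21)+M(12): 33≡7 → H
G(6)+R(17): 23 → X
U(20)+K(10): 30≡4 → E
S(18)+M(12): 30≡4 → E
B(1)+R(17): 18 → S
V(21)+K(10): 31≡5 → F
S(18)+M(12): 30≡4 → E
S(18)+R(17): 35≡9 → J
R(17)+K(10): 27≡1 → B
U(20)+M(12): 32≡6 → G
T(19)+R(17): 36≡10 → K
P(15)+K(10): 25 → Z
I(8)+M(12): 20 → U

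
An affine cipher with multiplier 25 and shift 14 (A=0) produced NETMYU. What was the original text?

BKVCQU

The inverse of 25 mod 26 is 25, since 25·25=625≡1. Apply D(y)=25·(y−14) mod 26:
N(13): 25·(13−14)=-25≡1 → B
E(4): 25·(4−14)=-250≡10 → K
T(19): 25·(19−14)=125≡21 → V
M(12): 25·(12−14)=-50≡2 → C
Y(24): 25·(24−14)=250≡16 → Q
U(20): 25·(20−14)=150≡20 → U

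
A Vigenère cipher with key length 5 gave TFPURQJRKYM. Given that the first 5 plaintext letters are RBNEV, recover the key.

Subtract each crib letter from the matching ciphertext letter (mod 26):
T(19)−R(17)=2 → C
F(5)−B(1)=4 → E
P(15)−N(13)=2 → C
U(20)−E(4)=16 → Q
R(17)−V(21)=-4≡22 → W

CECQW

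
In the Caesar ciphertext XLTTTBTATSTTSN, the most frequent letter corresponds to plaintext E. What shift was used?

The most frequent ciphertext letter is T (appears 7 times).
T is position 19; E is position 4.
Shift = 15.

15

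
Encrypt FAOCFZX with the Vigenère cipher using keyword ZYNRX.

Repeat the key across the message: ZYNRXZY
F(5)+Z(25): 30≡4 → E
A(0)+Y(24): 24 → Y
O(14)+N(13): 27≡1 → B
C(2)+R(17): 19 → T
F(5)+X(23): 28≡2 → C
Z(25)+Z(25): 50≡24 → Y
X(23)+Y(24): 47≡21 → V

EYBTCYV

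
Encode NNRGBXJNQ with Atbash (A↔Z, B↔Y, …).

MMITYCQMJ

N(13) → M(12)
N(13) → M(12)
R(17) → I(8)
G(6) → T(19)
B(1) → Y(24)
X(23) → C(2)
J(9) → Q(16)
N(13) → M(12)
Q(16) → J(9)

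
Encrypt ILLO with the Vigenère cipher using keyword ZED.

HPON

Repeat the key across the message: ZEDZ
I(8)+Z(25): 33≡7 → H
L(11)+E(4): 15 → P
L(11)+D(3): 14 → O
O(14)+Z(25): 39≡13 → N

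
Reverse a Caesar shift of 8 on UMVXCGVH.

MENPUYNZ

U(20): 20−8=12 → M
M(12): 12−8=4 → E
V(21): 21−8=13 → N
X(23): 23−8=15 → P
C(2): 2−8=-6≡20 → U
G(6): 6−8=-2≡24 → Y
V(21): 21−8=13 → N
H(7): 7−8=-1≡25 → Z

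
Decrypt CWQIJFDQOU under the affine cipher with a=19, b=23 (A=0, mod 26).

The inverse of 19 mod 26 is 11, since 19·11=209≡1. Apply D(y)=11·(y−23) mod 26:
C(2): 11·(2−23)=-231≡3 → D
W(22): 11·(22−23)=-11≡15 → P
Q(16): 11·(16−23)=-77≡1 → B
I(8): 11·(8−23)=-165≡17 → R
J(9): 11·(9−23)=-154≡2 → C
F(5): 11·(5−23)=-198≡10 → K
D(3): 11·(3−23)=-220≡14 → O
Q(16): 11·(16−23)=-77≡1 → B
O(14): 11·(14−23)=-99≡5 → F
U(20): 11·(20−23)=-33≡19 → T

DPBRCKOBFT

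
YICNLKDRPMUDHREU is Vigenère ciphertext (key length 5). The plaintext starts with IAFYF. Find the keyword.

Subtract each crib letter from the matching ciphertext letter (mod 26):
Y(24)−I(8)=16 → Q
I(8)−A(0)=8 → I
C(2)−F(5)=-3≡23 → X
N(13)−Y(24)=-11≡15 → P
L(11)−F(5)=6 → G

QIXPG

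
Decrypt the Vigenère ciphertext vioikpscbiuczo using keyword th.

cbvbrizvibbvgh

Repeat the key across the ciphertext: ththththththth
v(21)−t(19): 2 → c
i(8)−h(7): 1 → b
o(14)−t(19): -5≡21 → v
i(8)−h(7): 1 → b
k(10)−t(19): -9≡17 → r
p(15)−h(7): 8 → i
s(18)−t(19): -1≡25 → z
c(2)−h(7): -5≡21 → v
b(1)−t(19): -18≡8 → i
i(8)−h(7): 1 → b
u(20)−t(19): 1 → b
c(2)−h(7): -5≡21 → v
z(25)−t(19): 6 → g
o(14)−h(7): 7 → h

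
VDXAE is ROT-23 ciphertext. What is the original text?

YGADH

V(21): 21−23=-2≡24 → Y
D(3): 3−23=-20≡6 → G
X(23): 23−23=0 → A
A(0): 0−23=-23≡3 → D
E(4): 4−23=-19≡7 → H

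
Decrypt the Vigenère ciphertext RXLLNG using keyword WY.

Repeat the key across the ciphertext: WYWYWY
R(17)−W(22): -5≡21 → V
X(23)−Y(24): -1≡25 → Z
L(11)−W(22): -11≡15 → P
L(11)−Y(24): -13≡13 → N
N(13)−W(22): -9≡17 → R
G(6)−Y(24): -18≡8 → I

VZPNRI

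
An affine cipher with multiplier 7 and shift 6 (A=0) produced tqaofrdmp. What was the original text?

nuoqljhmf

The inverse of 7 mod 26 is 15, since 7·15=105≡1. Apply D(y)=15·(y−6) mod 26:
t(19): 15·(19−6)=195≡13 → n
q(16): 15·(16−6)=150≡20 → u
a(0): 15·(0−6)=-90≡14 → o
o(14): 15·(14−6)=120≡16 → q
f(5): 15·(5−6)=-15≡11 → l
r(17): 15·(17−6)=165≡9 → j
d(3): 15·(3−6)=-45≡7 → h
m(12): 15·(12−6)=90≡12 → m
p(15): 15·(15−6)=135≡5 → f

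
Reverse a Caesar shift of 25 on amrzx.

bnsay

a(0): 0−25=-25≡1 → b
m(12): 12−25=-13≡13 → n
r(17): 17−25=-8≡18 → s
z(25): 25−25=0 → a
x(23): 23−25=-2≡24 → y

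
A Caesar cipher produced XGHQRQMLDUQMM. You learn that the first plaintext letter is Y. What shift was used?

25

From the crib: X(23)−Y(24)=-1≡25, so the shift is 25.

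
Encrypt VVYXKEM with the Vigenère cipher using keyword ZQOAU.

Repeat the key across the message: ZQOAUZQ
V(21)+Z(25): 46≡20 → U
V(21)+Q(16): 37≡11 → L
Y(24)+O(14): 38≡12 → M
X(23)+A(0): 23 → X
K(10)+U(20): 30≡4 → E
E(4)+Z(25): 29≡3 → D
M(12)+Q(16): 28≡2 → C

ULMXEDC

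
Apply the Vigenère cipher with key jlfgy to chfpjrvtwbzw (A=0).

lskvhagyczih

Repeat the key across the message: jlfgyjlfgyjl
c(2)+j(9): 11 → l
h(7)+l(11): 18 → s
f(5)+f(5): 10 → k
p(15)+g(6): 21 → v
j(9)+y(24): 33≡7 → h
r(17)+j(9): 26≡0 → a
v(21)+l(11): 32≡6 → g
t(19)+f(5): 24 → y
w(22)+g(6): 28≡2 → c
b(1)+y(24): 25 → z
z(25)+j(9): 34≡8 → i
w(22)+l(11): 33≡7 → h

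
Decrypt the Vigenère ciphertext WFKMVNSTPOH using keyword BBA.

VEKLUNRSPNG

Repeat the key across the ciphertext: BBABBABBABB
W(22)−B(1): 21 → V
F(5)−B(1): 4 → E
K(10)−A(0): 10 → K
M(12)−B(1): 11 → L
V(21)−B(1): 20 → U
N(13)−A(0): 13 → N
S(18)−B(1): 17 → R
T(19)−B(1): 18 → S
P(15)−A(0): 15 → P
O(14)−B(1): 13 → N
H(7)−B(1): 6 → G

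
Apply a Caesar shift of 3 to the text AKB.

DNE

A(0): 0+3=3 → D
K(10): 10+3=13 → N
B(1): 1+3=4 → E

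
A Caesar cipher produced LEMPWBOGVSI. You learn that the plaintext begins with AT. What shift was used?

From the crib: L(11)−A(0)=11, so the shift is 11.

11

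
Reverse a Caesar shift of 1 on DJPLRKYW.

D(3): 3−1=2 → C
J(9): 9−1=8 → I
P(15): 15−1=14 → O
L(11): 11−1=10 → K
R(17): 17−1=16 → Q
K(10): 10−1=9 → J
Y(24): 24−1=23 → X
W(22): 22−1=21 → V

CIOKQJXV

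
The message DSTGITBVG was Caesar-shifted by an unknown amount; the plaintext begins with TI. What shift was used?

From the crib: D(3)−T(19)=-16≡10, so the shift is 10.

10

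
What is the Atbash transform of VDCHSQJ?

EWXSHJQ

V(21) → E(4)
D(3) → W(22)
C(2) → X(23)
H(7) → S(18)
S(18) → H(7)
Q(16) → J(9)
J(9) → Q(16)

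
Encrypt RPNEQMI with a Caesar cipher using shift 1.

SQOFRNJ

R(17): 17+1=18 → S
P(15): 15+1=16 → Q
N(13): 13+1=14 → O
E(4): 4+1=5 → F
Q(16): 16+1=17 → R
M(12): 12+1=13 → N
I(8): 8+1=9 → J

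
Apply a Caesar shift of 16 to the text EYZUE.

E(4): 4+16=20 → U
Y(24): 24+16=40≡14 → O
Z(25): 25+16=41≡15 → P
U(20): 20+16=36≡10 → K
E(4): 4+16=20 → U

UOPKU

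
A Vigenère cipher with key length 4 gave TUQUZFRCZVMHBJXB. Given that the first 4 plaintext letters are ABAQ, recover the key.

Subtract each crib letter from the matching ciphertext letter (mod 26):
T(19)−A(0)=19 → T
U(20)−B(1)=19 → T
Q(16)−A(0)=16 → Q
U(20)−Q(16)=4 → E

TTQE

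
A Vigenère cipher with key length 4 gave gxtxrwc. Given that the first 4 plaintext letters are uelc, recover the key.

mtiv

Subtract each crib letter from the matching ciphertext letter (mod 26):
g(6)−u(20)=-14≡12 → m
x(23)−e(4)=19 → t
t(19)−l(11)=8 → i
x(23)−c(2)=21 → v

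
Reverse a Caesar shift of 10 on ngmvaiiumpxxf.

n(13): 13−10=3 → d
g(6): 6−10=-4≡22 → w
m(12): 12−10=2 → c
v(21): 21−10=11 → l
a(0): 0−10=-10≡16 → q
i(8): 8−10=-2≡24 → y
i(8): 8−10=-2≡24 → y
u(20): 20−10=10 → k
m(12): 12−10=2 → c
p(15): 15−10=5 → f
x(23): 23−10=13 → n
x(23): 23−10=13 → n
f(5): 5−10=-5≡21 → v

dwclqyykcfnnv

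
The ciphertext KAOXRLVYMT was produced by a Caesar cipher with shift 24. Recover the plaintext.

MCQZTNXAOV

K(10): 10−24=-14≡12 → M
A(0): 0−24=-24≡2 → C
O(14): 14−24=-10≡16 → Q
X(23): 23−24=-1≡25 → Z
R(17): 17−24=-7≡19 → T
L(11): 11−24=-13≡13 → N
V(21): 21−24=-3≡23 → X
Y(24): 24−24=0 → A
M(12): 12−24=-12≡14 → O
T(19): 19−24=-5≡21 → V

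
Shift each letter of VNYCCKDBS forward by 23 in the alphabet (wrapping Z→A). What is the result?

SKVZZHAYP

V(21): 21+23=44≡18 → S
N(13): 13+23=36≡10 → K
Y(24): 24+23=47≡21 → V
C(2): 2+23=25 → Z
C(2): 2+23=25 → Z
K(10): 10+23=33≡7 → H
D(3): 3+23=26≡0 → A
B(1): 1+23=24 → Y
S(18): 18+23=41≡15 → P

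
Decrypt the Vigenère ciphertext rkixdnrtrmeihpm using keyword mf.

ffwsrifofhsdvka

Repeat the key across the ciphertext: mfmfmfmfmfmfmfm
r(17)−m(12): 5 → f
k(10)−f(5): 5 → f
i(8)−m(12): -4≡22 → w
x(23)−f(5): 18 → s
d(3)−m(12): -9≡17 → r
n(13)−f(5): 8 → i
r(17)−m(12): 5 → f
t(19)−f(5): 14 → o
r(17)−m(12): 5 → f
m(12)−f(5): 7 → h
e(4)−m(12): -8≡18 → s
i(8)−f(5): 3 → d
h(7)−m(12): -5≡21 → v
p(15)−f(5): 10 → k
m(12)−m(12): 0 → a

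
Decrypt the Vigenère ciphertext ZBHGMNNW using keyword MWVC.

Repeat the key across the ciphertext: MWVCMWVC
Z(25)−M(12): 13 → N
B(1)−W(22): -21≡5 → F
H(7)−V(21): -14≡12 → M
G(6)−C(2): 4 → E
M(12)−M(12): 0 → A
N(13)−W(22): -9≡17 → R
N(13)−V(21): -8≡18 → S
W(22)−C(2): 20 → U

NFMEARSU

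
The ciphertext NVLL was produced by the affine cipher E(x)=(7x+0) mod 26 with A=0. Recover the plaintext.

NDJJ

The inverse of 7 mod 26 is 15, since 7·15=105≡1. Apply D(y)=15·(y−0) mod 26:
N(13): 15·(13−0)=195≡13 → N
V(21): 15·(21−0)=315≡3 → D
L(11): 15·(11−0)=165≡9 → J
L(11): 15·(11−0)=165≡9 → J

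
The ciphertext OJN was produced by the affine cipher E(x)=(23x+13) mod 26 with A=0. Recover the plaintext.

RKA

The inverse of 23 mod 26 is 17, since 23·17=391≡1. Apply D(y)=17·(y−13) mod 26:
O(14): 17·(14−13)=17 → R
J(9): 17·(9−13)=-68≡10 → K
N(13): 17·(13−13)=0 → A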